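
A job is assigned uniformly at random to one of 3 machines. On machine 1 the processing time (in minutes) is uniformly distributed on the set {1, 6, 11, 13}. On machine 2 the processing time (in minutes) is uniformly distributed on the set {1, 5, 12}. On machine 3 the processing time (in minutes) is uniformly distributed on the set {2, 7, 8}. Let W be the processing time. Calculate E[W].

233/36

E[W | machine 1] = (1+6+11+13)/4 = 31/4.
E[W | machine 2] = (1+5+12)/3 = 6.
E[W | machine 3] = (2+7+8)/3 = 17/3.
By the law of total expectation,
E[W] = (1/3)·(31/4) + (1/3)·(6) + (1/3)·(17/3) = 233/36.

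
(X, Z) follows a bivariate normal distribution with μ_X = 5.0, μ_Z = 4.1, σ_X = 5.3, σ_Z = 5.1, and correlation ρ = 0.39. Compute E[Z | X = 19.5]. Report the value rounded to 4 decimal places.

For a bivariate normal, E[Z | X=x] = μ_Z + ρ·(σ_Z/σ_X)·(x − μ_X).
E[Z | X=19.5] = 4.1 + (0.39)·(5.1/5.3)·(19.5 − (5.0)) = 4.1 + (0.37528)·(14.5) = 9.5416.

9.5416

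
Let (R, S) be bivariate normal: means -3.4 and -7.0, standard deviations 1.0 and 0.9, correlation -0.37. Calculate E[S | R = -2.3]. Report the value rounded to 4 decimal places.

E[S | R=x] = μ_S + ρ(σ_S/σ_R)(x − μ_R) for jointly normal variables.
E[S | R=-2.3] = -7.0 + (-0.37)·(0.9/1.0)·(-2.3 − (-3.4)) = -7.0 + (-0.333)·(1.1) = -7.3663.

-7.3663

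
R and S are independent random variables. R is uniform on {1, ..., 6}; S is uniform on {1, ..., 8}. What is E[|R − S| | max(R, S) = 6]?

P(max(R, S) = 6) = 11/48.
Summing |R−S|·P(x,y) over outcomes with max(R, S) = 6 gives 5/8.
E[|R − S| | max(R, S) = 6] = (5/8) / (11/48) = 30/11.

30/11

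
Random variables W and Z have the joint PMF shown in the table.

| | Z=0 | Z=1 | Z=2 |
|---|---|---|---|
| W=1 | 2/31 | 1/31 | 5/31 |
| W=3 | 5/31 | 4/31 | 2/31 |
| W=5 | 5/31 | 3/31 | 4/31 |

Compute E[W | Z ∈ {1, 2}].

P(Z ∈ {1, 2}) = 19/31.
Σ W·P over the event = 1·(1/31) + 1·(5/31) + 3·(4/31) + 3·(2/31) + 5·(3/31) + 5·(4/31) = 59/31.
E[W | Z ∈ {1, 2}] = (59/31) / (19/31) = 59/19.

59/19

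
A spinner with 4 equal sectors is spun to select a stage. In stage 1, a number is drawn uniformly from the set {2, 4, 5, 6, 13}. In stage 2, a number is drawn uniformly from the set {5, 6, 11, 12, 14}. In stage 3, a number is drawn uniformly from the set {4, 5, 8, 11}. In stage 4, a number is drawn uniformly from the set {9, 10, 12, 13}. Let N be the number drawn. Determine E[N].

E[N | stage 1] = (2+4+5+6+13)/5 = 6.
E[N | stage 2] = (5+6+11+12+14)/5 = 48/5.
E[N | stage 3] = (4+5+8+11)/4 = 7.
E[N | stage 4] = (9+10+12+13)/4 = 11.
E[N] = (1/4)·(6) + (1/4)·(48/5) + (1/4)·(7) + (1/4)·(11) = 42/5.

42/5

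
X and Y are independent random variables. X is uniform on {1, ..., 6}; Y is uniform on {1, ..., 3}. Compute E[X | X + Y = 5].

Outcomes with X + Y = 5: (2,3), (3,2), (4,1), each with probability 1/18.
E[X | X + Y = 5] = (2 + 3 + 4) / 3 = 3.

3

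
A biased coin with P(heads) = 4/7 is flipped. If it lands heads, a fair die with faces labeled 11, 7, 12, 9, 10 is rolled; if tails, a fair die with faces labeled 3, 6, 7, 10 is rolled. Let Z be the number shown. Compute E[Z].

E[Z | heads] = (11+7+12+9+10)/5 = 49/5.
E[Z | tails] = (3+6+7+10)/4 = 13/2.
By the law of total expectation,
E[Z] = (4/7)·(49/5) + (3/7)·(13/2) = 587/70.

587/70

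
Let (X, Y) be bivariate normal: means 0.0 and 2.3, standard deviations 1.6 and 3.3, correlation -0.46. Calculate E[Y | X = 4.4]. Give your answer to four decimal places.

-1.8745

For a bivariate normal, E[Y | X=x] = μ_Y + ρ·(σ_Y/σ_X)·(x − μ_X).
E[Y | X=4.4] = 2.3 + (-0.46)·(3.3/1.6)·(4.4 − (0.0)) = 2.3 + (-0.94875)·(4.4) = -1.8745.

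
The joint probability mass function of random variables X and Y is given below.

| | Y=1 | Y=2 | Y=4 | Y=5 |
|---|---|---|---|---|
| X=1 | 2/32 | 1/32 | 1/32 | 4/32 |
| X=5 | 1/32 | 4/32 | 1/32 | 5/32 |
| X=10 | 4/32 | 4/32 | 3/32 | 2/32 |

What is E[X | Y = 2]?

61/9

P(Y = 2) = 9/32.
Σ X·P over the event = 1·(1/32) + 5·(4/32) + 10·(4/32) = 61/32.
E[X | Y = 2] = (61/32) / (9/32) = 61/9.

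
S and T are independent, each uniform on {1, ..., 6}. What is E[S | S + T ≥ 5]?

58/15

P(S + T ≥ 5) = 5/6.
Summing S·P(x,y) over outcomes with S + T ≥ 5 gives 29/9.
E[S | S + T ≥ 5] = (29/9) / (5/6) = 58/15.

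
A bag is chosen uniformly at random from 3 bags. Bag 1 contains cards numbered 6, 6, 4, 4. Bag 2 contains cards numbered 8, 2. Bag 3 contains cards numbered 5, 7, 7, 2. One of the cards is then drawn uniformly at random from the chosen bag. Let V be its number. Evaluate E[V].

E[V | bag 1] = (6+6+4+4)/4 = 5.
E[V | bag 2] = (8+2)/2 = 5.
E[V | bag 3] = (5+7+7+2)/4 = 21/4.
E[V] = (1/3)·(5) + (1/3)·(5) + (1/3)·(21/4) = 61/12.

61/12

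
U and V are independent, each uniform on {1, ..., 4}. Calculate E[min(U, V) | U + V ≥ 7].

Outcomes with U + V ≥ 7: (3,4), (4,3), (4,4), each with probability 1/16.
E[min(U, V) | U + V ≥ 7] = (3 + 3 + 4) / 3 = 10/3.

10/3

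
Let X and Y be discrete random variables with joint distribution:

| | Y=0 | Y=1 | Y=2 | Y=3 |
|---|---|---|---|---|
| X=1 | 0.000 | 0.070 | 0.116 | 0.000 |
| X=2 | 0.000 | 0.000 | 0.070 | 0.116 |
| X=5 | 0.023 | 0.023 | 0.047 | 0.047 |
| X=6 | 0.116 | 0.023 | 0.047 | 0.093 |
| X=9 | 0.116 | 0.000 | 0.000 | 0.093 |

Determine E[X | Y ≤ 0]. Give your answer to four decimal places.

P(Y ≤ 0) = 0.255.
Σ X·P over the event = 5·(0.023) + 6·(0.116) + 9·(0.116) = 1.855.
E[X | Y ≤ 0] = (1.855) / (0.255) = 7.2745.

7.2745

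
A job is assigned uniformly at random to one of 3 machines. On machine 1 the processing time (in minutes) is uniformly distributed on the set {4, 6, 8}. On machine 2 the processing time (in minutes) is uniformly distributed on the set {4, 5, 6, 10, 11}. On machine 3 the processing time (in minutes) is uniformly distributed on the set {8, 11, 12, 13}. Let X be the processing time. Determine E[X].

E[X | machine 1] = (4+6+8)/3 = 6.
E[X | machine 2] = (4+5+6+10+11)/5 = 36/5.
E[X | machine 3] = (8+11+12+13)/4 = 11.
E[X] = (1/3)·(6) + (1/3)·(36/5) + (1/3)·(11) = 121/15.

121/15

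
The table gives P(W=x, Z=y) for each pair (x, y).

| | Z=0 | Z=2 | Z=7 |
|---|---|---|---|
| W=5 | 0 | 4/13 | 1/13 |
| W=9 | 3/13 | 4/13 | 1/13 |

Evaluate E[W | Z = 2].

P(Z = 2) = 8/13.
Σ W·P over the event = 5·(4/13) + 9·(4/13) = 56/13.
E[W | Z = 2] = (56/13) / (8/13) = 7.

7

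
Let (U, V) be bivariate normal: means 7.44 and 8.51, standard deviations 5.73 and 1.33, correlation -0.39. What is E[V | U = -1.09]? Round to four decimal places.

9.2822

The regression of V on U has slope ρ·σ_V/σ_U and passes through (μ_U, μ_V).
E[V | U=-1.09] = 8.51 + (-0.39)·(1.33/5.73)·(-1.09 − (7.44)) = 8.51 + (-0.090524)·(-8.53) = 9.2822.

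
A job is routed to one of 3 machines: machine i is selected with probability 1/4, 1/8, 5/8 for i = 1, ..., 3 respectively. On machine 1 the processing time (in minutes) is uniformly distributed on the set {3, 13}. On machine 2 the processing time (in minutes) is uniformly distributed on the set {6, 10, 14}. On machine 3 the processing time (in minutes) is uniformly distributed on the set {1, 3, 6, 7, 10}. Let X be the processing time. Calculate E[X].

E[X | machine 1] = (3+13)/2 = 8.
E[X | machine 2] = (6+10+14)/3 = 10.
E[X | machine 3] = (1+3+6+7+10)/5 = 27/5.
By the law of total expectation,
E[X] = (1/4)·(8) + (1/8)·(10) + (5/8)·(27/5) = 53/8.

53/8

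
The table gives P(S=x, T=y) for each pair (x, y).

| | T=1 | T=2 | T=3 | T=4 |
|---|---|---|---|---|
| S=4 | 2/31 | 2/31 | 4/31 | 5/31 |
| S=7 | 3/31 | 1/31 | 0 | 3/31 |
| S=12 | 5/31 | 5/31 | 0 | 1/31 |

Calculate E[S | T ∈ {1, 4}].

P(T ∈ {1, 4}) = 19/31.
Σ S·P over the event = 4·(2/31) + 4·(5/31) + 7·(3/31) + 7·(3/31) + 12·(5/31) + 12·(1/31) = 142/31.
E[S | T ∈ {1, 4}] = (142/31) / (19/31) = 142/19.

142/19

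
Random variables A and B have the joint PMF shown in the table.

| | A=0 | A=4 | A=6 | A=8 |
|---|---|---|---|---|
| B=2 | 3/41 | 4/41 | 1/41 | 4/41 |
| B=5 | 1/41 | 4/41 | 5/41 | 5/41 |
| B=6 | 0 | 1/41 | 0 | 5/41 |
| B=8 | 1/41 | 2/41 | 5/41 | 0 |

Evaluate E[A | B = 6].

P(B = 6) = 6/41.
Σ A·P over the event = 4·(1/41) + 8·(5/41) = 44/41.
E[A | B = 6] = (44/41) / (6/41) = 22/3.

22/3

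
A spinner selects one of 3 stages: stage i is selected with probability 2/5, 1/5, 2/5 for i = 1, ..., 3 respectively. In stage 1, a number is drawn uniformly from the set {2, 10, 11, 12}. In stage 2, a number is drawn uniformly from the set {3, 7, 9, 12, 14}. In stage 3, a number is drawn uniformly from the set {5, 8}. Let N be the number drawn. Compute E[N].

E[N | stage 1] = (2+10+11+12)/4 = 35/4.
E[N | stage 2] = (3+7+9+12+14)/5 = 9.
E[N | stage 3] = (5+8)/2 = 13/2.
E[N] = (2/5)·(35/4) + (1/5)·(9) + (2/5)·(13/2) = 79/10.

79/10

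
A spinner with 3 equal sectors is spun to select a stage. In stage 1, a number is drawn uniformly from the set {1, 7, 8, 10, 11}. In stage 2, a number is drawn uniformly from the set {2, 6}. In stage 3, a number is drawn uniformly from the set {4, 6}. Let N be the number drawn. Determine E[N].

82/15

E[N | stage 1] = (1+7+8+10+11)/5 = 37/5.
E[N | stage 2] = (2+6)/2 = 4.
E[N | stage 3] = (4+6)/2 = 5.
E[N] = (1/3)·(37/5) + (1/3)·(4) + (1/3)·(5) = 82/15.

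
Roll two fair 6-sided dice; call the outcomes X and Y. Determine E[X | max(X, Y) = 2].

5/3

Outcomes with max(X, Y) = 2: (1,2), (2,1), (2,2), each with probability 1/36.
E[X | max(X, Y) = 2] = (1 + 2 + 2) / 3 = 5/3.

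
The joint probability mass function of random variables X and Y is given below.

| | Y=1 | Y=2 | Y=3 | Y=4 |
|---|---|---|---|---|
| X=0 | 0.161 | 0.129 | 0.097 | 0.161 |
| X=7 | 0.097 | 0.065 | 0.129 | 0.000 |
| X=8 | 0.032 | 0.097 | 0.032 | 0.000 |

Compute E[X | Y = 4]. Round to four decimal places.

0.0000

P(Y = 4) = 0.161.
Σ X·P over the event = 0·(0.161) = 0.000.
E[X | Y = 4] = (0.000) / (0.161) = 0.0000.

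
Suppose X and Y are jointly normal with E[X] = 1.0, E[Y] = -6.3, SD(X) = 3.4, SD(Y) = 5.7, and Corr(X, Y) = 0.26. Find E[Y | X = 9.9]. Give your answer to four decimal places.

The regression of Y on X has slope ρ·σ_Y/σ_X and passes through (μ_X, μ_Y).
E[Y | X=9.9] = -6.3 + (0.26)·(5.7/3.4)·(9.9 − (1.0)) = -6.3 + (0.4358824)·(8.9) = -2.4206.

-2.4206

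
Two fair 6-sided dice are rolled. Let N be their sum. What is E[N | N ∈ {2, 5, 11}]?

44/7

P(N ∈ {2, 5, 11}) = 7/36.
Σ over the event: 2·1/36 + 5·1/9 + 11·1/18 = 11/9.
E[N | N ∈ {2, 5, 11}] = (11/9) / (7/36) = 44/7.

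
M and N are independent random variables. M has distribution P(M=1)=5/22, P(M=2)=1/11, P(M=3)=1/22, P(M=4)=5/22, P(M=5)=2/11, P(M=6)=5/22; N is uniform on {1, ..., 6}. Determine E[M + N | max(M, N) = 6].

439/47

P(max(M, N) = 6) = 47/132.
Summing (M+N)·P(x,y) over outcomes with max(M, N) = 6 gives 439/132.
E[M + N | max(M, N) = 6] = (439/132) / (47/132) = 439/47.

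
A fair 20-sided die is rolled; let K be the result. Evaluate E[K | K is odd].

10

Given K is odd, K is equally likely to be any of {1, 3, 5, 7, 9, 11, 13, 15, 17, 19}.
E[K | K is odd] = (1 + 3 + 5 + 7 + 9 + 11 + 13 + 15 + 17 + 19) / 10 = 10.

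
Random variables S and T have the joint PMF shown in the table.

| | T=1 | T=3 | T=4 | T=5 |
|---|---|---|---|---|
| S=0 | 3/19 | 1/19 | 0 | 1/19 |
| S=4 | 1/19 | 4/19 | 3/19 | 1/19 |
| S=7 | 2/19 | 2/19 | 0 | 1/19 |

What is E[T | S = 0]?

11/5

P(S = 0) = 5/19.
Σ T·P over the event = 1·(3/19) + 3·(1/19) + 5·(1/19) = 11/19.
E[T | S = 0] = (11/19) / (5/19) = 11/5.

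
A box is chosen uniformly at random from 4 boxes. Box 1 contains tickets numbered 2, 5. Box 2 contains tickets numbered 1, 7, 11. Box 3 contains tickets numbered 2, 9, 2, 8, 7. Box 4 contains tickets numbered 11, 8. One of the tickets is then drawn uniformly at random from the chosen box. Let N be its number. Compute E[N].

187/30

E[N | box 1] = (2+5)/2 = 7/2.
E[N | box 2] = (1+7+11)/3 = 19/3.
E[N | box 3] = (2+9+2+8+7)/5 = 28/5.
E[N | box 4] = (11+8)/2 = 19/2.
By the law of total expectation,
E[N] = (1/4)·(7/2) + (1/4)·(19/3) + (1/4)·(28/5) + (1/4)·(19/2) = 187/30.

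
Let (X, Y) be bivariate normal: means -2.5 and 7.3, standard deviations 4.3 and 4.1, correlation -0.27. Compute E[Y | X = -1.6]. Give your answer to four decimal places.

7.0683

E[Y | X=x] = μ_Y + ρ(σ_Y/σ_X)(x − μ_X) for jointly normal variables.
E[Y | X=-1.6] = 7.3 + (-0.27)·(4.1/4.3)·(-1.6 − (-2.5)) = 7.3 + (-0.25744)·(0.9) = 7.0683.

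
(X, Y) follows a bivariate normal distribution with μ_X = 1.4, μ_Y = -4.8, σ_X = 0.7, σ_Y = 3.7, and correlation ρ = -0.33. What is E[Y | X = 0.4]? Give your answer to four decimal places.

For a bivariate normal, E[Y | X=x] = μ_Y + ρ·(σ_Y/σ_X)·(x − μ_X).
E[Y | X=0.4] = -4.8 + (-0.33)·(3.7/0.7)·(0.4 − (1.4)) = -4.8 + (-1.7443)·(-1) = -3.0557.

-3.0557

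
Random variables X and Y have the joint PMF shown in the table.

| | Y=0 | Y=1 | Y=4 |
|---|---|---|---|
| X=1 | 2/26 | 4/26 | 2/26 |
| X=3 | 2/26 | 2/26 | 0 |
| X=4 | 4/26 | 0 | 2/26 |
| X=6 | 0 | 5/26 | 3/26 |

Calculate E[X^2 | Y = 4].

P(Y = 4) = 7/26.
Summing X^2·P(X=x,Y=y) over the conditioning event gives 71/13.
E[X^2 | Y = 4] = (71/13) / (7/26) = 142/7.

142/7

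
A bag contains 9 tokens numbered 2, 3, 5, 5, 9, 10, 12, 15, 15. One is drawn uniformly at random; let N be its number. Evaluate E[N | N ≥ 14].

P(N ≥ 14) = 2/9.
Σ over the event: 15·2/9 = 10/3.
E[N | N ≥ 14] = (10/3) / (2/9) = 15.

15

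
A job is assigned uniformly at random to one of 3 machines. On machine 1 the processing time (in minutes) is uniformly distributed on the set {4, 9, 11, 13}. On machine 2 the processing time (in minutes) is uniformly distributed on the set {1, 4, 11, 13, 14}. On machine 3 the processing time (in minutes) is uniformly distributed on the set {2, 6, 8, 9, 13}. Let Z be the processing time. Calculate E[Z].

509/60

E[Z | machine 1] = (4+9+11+13)/4 = 37/4.
E[Z | machine 2] = (1+4+11+13+14)/5 = 43/5.
E[Z | machine 3] = (2+6+8+9+13)/5 = 38/5.
By the law of total expectation,
E[Z] = (1/3)·(37/4) + (1/3)·(43/5) + (1/3)·(38/5) = 509/60.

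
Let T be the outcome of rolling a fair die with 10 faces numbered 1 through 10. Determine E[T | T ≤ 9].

5

Given T ≤ 9, T is equally likely to be any of {1, 2, 3, 4, 5, 6, 7, 8, 9}.
E[T | T ≤ 9] = (1 + 2 + 3 + 4 + 5 + 6 + 7 + 8 + 9) / 9 = 5.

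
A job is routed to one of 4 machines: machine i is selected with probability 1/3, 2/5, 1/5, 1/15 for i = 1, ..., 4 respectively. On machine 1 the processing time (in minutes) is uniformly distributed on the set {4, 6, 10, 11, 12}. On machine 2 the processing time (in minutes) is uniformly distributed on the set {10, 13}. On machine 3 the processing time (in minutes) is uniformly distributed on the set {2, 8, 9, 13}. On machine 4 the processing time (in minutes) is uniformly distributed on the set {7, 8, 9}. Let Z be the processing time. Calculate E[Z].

48/5

E[Z | machine 1] = (4+6+10+11+12)/5 = 43/5.
E[Z | machine 2] = (10+13)/2 = 23/2.
E[Z | machine 3] = (2+8+9+13)/4 = 8.
E[Z | machine 4] = (7+8+9)/3 = 8.
By the law of total expectation,
E[Z] = (1/3)·(43/5) + (2/5)·(23/2) + (1/5)·(8) + (1/15)·(8) = 48/5.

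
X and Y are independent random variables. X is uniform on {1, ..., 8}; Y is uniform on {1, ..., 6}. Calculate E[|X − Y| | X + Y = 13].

2

Outcomes with X + Y = 13: (7,6), (8,5), each with probability 1/48.
E[|X − Y| | X + Y = 13] = (1 + 3) / 2 = 2.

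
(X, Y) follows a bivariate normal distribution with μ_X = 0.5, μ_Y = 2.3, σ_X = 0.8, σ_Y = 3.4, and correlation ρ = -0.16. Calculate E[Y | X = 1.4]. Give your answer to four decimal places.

The regression of Y on X has slope ρ·σ_Y/σ_X and passes through (μ_X, μ_Y).
E[Y | X=1.4] = 2.3 + (-0.16)·(3.4/0.8)·(1.4 − (0.5)) = 2.3 + (-0.68)·(0.9) = 1.6880.

1.6880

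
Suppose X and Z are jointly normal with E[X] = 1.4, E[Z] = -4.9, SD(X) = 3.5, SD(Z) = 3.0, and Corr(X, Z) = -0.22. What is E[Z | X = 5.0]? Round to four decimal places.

-5.5789

For a bivariate normal, E[Z | X=x] = μ_Z + ρ·(σ_Z/σ_X)·(x − μ_X).
E[Z | X=5.0] = -4.9 + (-0.22)·(3.0/3.5)·(5.0 − (1.4)) = -4.9 + (-0.18857)·(3.6) = -5.5789.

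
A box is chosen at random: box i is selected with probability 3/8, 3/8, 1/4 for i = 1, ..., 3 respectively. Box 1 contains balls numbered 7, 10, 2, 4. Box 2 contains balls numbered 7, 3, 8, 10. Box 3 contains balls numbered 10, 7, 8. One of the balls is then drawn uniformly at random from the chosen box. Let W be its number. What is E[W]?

E[W | box 1] = (7+10+2+4)/4 = 23/4.
E[W | box 2] = (7+3+8+10)/4 = 7.
E[W | box 3] = (10+7+8)/3 = 25/3.
By the law of total expectation,
E[W] = (3/8)·(23/4) + (3/8)·(7) + (1/4)·(25/3) = 659/96.

659/96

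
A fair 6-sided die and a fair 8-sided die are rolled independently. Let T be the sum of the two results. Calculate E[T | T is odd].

8

P(T is odd) = 1/2.
Σ over the event: 3·1/24 + 5·1/12 + 7·1/8 + 9·1/8 + 11·1/12 + 13·1/24 = 4.
E[T | T is odd] = (4) / (1/2) = 8.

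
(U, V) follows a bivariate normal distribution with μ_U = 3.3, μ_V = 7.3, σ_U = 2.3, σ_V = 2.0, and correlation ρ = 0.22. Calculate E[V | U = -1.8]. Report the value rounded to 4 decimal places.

The regression of V on U has slope ρ·σ_V/σ_U and passes through (μ_U, μ_V).
E[V | U=-1.8] = 7.3 + (0.22)·(2.0/2.3)·(-1.8 − (3.3)) = 7.3 + (0.191304)·(-5.1) = 6.3243.

6.3243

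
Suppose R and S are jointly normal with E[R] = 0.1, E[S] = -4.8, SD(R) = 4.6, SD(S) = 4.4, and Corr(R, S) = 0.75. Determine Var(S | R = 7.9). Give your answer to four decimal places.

8.4700

Var(S | R=x) = (1 − ρ²)·σ_S².
Var(S | R=7.9) = (4.4)²·(1 − (0.75)²) = 19.36·0.4375 = 8.4700.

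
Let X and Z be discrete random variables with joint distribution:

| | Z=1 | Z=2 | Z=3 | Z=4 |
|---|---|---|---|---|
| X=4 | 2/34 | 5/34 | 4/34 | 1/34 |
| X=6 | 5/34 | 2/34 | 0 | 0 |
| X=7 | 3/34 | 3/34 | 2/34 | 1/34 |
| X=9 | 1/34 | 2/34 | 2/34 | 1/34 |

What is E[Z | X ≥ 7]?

P(X ≥ 7) = 15/34.
Σ Z·P over the event = 1·(3/34) + 2·(3/34) + 3·(2/34) + 4·(1/34) + 1·(1/34) + 2·(2/34) + 3·(2/34) + 4·(1/34) = 1.
E[Z | X ≥ 7] = (1) / (15/34) = 34/15.

34/15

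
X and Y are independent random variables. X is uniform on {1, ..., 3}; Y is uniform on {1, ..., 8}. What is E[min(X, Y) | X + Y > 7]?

20/9

Outcomes with X + Y > 7: (1,7), (1,8), (2,6), (2,7), (2,8), (3,5), (3,6), (3,7), (3,8), each with probability 1/24.
E[min(X, Y) | X + Y > 7] = (1 + 1 + 2 + 2 + 2 + 3 + 3 + 3 + 3) / 9 = 20/9.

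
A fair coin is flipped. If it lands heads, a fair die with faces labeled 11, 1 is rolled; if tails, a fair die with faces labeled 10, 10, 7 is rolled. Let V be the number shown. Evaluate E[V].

15/2

E[V | heads] = (11+1)/2 = 6.
E[V | tails] = (10+10+7)/3 = 9.
E[V] = (1/2)·(6) + (1/2)·(9) = 15/2.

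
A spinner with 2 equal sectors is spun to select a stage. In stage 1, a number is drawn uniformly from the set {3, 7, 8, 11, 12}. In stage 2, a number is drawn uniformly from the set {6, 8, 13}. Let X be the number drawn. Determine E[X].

43/5

E[X | stage 1] = (3+7+8+11+12)/5 = 41/5.
E[X | stage 2] = (6+8+13)/3 = 9.
E[X] = (1/2)·(41/5) + (1/2)·(9) = 43/5.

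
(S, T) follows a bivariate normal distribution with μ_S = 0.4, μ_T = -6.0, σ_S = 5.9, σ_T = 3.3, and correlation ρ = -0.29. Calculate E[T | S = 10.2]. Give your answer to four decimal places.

-7.5896

The regression of T on S has slope ρ·σ_T/σ_S and passes through (μ_S, μ_T).
E[T | S=10.2] = -6.0 + (-0.29)·(3.3/5.9)·(10.2 − (0.4)) = -6.0 + (-0.1622)·(9.8) = -7.5896.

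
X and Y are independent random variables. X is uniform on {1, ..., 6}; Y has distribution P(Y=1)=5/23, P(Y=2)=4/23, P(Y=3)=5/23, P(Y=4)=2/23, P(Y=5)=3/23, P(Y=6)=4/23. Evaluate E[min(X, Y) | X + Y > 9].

49/10

P(X + Y > 9) = 10/69.
Summing min(X,Y)·P(x,y) over outcomes with X + Y > 9 gives 49/69.
E[min(X, Y) | X + Y > 9] = (49/69) / (10/69) = 49/10.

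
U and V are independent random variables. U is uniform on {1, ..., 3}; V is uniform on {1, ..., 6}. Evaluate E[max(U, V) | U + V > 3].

62/15

P(U + V > 3) = 5/6.
Summing max(U,V)·P(x,y) over outcomes with U + V > 3 gives 31/9.
E[max(U, V) | U + V > 3] = (31/9) / (5/6) = 62/15.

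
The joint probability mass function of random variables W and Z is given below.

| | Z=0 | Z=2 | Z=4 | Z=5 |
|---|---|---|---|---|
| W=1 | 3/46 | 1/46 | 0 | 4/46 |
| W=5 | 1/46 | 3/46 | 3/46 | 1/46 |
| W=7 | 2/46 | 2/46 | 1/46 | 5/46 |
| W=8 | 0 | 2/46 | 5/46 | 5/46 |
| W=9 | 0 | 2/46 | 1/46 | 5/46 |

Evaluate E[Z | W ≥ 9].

P(W ≥ 9) = 4/23.
Σ Z·P over the event = 2·(2/46) + 4·(1/46) + 5·(5/46) = 33/46.
E[Z | W ≥ 9] = (33/46) / (4/23) = 33/8.

33/8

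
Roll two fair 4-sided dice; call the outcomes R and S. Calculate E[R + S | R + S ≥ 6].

Outcomes with R + S ≥ 6: (2,4), (3,3), (3,4), (4,2), (4,3), (4,4), each with probability 1/16.
E[R + S | R + S ≥ 6] = (6 + 6 + 7 + 6 + 7 + 8) / 6 = 20/3.

20/3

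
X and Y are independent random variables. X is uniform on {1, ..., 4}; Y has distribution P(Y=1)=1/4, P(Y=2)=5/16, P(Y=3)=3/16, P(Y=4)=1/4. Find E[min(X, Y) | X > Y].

P(X > Y) = 25/64.
Summing min(X,Y)·P(x,y) over outcomes with X > Y gives 41/64.
E[min(X, Y) | X > Y] = (41/64) / (25/64) = 41/25.

41/25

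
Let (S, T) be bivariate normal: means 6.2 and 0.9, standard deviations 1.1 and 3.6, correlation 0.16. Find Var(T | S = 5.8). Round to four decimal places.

The conditional variance in a bivariate normal is σ_T²(1 − ρ²), independent of x.
Var(T | S=5.8) = (3.6)²·(1 − (0.16)²) = 12.96·0.9744 = 12.6282.

12.6282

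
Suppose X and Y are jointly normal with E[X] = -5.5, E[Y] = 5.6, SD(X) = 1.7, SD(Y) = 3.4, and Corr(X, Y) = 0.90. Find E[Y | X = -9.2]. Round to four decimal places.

For a bivariate normal, E[Y | X=x] = μ_Y + ρ·(σ_Y/σ_X)·(x − μ_X).
E[Y | X=-9.2] = 5.6 + (0.90)·(3.4/1.7)·(-9.2 − (-5.5)) = 5.6 + (1.8)·(-3.7) = -1.0600.

-1.0600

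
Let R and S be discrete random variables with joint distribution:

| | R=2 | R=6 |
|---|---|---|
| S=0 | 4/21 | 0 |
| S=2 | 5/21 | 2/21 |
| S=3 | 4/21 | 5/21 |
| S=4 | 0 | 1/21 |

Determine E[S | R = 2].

P(R = 2) = 13/21.
Σ S·P over the event = 0·(4/21) + 2·(5/21) + 3·(4/21) = 22/21.
E[S | R = 2] = (22/21) / (13/21) = 22/13.

22/13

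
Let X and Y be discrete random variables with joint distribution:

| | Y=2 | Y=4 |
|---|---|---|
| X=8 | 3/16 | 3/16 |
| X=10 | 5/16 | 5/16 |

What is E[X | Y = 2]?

37/4

P(Y = 2) = 1/2.
Σ X·P over the event = 8·(3/16) + 10·(5/16) = 37/8.
E[X | Y = 2] = (37/8) / (1/2) = 37/4.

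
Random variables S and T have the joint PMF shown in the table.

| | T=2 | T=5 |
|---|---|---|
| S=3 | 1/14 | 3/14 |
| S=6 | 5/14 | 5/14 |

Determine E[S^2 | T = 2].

P(T = 2) = 3/7.
Σ S^2·P over the event = 9·(1/14) + 36·(5/14) = 27/2.
E[S^2 | T = 2] = (27/2) / (3/7) = 63/2.

63/2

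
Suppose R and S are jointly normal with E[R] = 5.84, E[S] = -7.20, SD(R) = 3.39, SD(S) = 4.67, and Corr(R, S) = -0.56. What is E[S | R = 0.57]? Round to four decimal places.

For a bivariate normal, E[S | R=x] = μ_S + ρ·(σ_S/σ_R)·(x − μ_R).
E[S | R=0.57] = -7.20 + (-0.56)·(4.67/3.39)·(0.57 − (5.84)) = -7.20 + (-0.77145)·(-5.27) = -3.1345.

-3.1345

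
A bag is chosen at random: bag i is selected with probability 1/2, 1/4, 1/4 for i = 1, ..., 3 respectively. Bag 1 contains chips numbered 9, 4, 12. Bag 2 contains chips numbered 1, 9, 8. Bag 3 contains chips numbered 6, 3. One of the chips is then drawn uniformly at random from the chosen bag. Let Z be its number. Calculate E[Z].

E[Z | bag 1] = (9+4+12)/3 = 25/3.
E[Z | bag 2] = (1+9+8)/3 = 6.
E[Z | bag 3] = (6+3)/2 = 9/2.
E[Z] = (1/2)·(25/3) + (1/4)·(6) + (1/4)·(9/2) = 163/24.

163/24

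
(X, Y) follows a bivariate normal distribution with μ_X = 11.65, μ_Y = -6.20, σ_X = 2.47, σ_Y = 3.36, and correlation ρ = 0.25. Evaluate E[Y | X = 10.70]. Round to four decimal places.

E[Y | X=x] = μ_Y + ρ(σ_Y/σ_X)(x − μ_X) for jointly normal variables.
E[Y | X=10.70] = -6.20 + (0.25)·(3.36/2.47)·(10.70 − (11.65)) = -6.20 + (0.34008)·(-0.95) = -6.5231.

-6.5231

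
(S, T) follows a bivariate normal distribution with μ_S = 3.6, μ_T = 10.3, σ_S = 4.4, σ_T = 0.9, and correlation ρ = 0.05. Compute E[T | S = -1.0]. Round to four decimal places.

10.2530

For a bivariate normal, E[T | S=x] = μ_T + ρ·(σ_T/σ_S)·(x − μ_S).
E[T | S=-1.0] = 10.3 + (0.05)·(0.9/4.4)·(-1.0 − (3.6)) = 10.3 + (0.010227)·(-4.6) = 10.2530.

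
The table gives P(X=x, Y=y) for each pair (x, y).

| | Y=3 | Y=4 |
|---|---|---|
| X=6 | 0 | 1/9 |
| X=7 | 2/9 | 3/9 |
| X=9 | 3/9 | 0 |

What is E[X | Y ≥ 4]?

27/4

P(Y ≥ 4) = 4/9.
Σ X·P over the event = 6·(1/9) + 7·(3/9) = 3.
E[X | Y ≥ 4] = (3) / (4/9) = 27/4.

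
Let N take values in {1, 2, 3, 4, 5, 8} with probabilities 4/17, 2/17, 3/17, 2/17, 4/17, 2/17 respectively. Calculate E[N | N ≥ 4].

P(N ≥ 4) = 8/17.
Σ over the event: 4·2/17 + 5·4/17 + 8·2/17 = 44/17.
E[N | N ≥ 4] = (44/17) / (8/17) = 11/2.

11/2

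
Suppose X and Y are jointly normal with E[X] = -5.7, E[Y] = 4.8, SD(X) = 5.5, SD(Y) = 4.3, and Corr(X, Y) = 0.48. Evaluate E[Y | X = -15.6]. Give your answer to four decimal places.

E[Y | X=x] = μ_Y + ρ(σ_Y/σ_X)(x − μ_X) for jointly normal variables.
E[Y | X=-15.6] = 4.8 + (0.48)·(4.3/5.5)·(-15.6 − (-5.7)) = 4.8 + (0.37527)·(-9.9) = 1.0848.

1.0848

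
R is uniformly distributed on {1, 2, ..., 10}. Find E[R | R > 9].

Given R > 9, R is equally likely to be any of {10}.
E[R | R > 9] = (10) / 1 = 10.

10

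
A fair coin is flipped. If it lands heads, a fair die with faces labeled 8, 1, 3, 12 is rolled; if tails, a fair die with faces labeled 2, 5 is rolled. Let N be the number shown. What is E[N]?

19/4

E[N | heads] = (8+1+3+12)/4 = 6.
E[N | tails] = (2+5)/2 = 7/2.
By the law of total expectation,
E[N] = (1/2)·(6) + (1/2)·(7/2) = 19/4.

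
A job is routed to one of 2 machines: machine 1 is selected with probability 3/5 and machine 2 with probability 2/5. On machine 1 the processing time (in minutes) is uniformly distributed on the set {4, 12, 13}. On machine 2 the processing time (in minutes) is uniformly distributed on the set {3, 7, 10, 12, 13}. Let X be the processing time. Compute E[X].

47/5

E[X | machine 1] = (4+12+13)/3 = 29/3.
E[X | machine 2] = (3+7+10+12+13)/5 = 9.
E[X] = (3/5)·(29/3) + (2/5)·(9) = 47/5.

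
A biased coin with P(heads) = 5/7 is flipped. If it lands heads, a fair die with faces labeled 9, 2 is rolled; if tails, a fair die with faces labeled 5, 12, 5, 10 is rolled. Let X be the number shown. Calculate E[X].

87/14

E[X | heads] = (9+2)/2 = 11/2.
E[X | tails] = (5+12+5+10)/4 = 8.
By the law of total expectation,
E[X] = (5/7)·(11/2) + (2/7)·(8) = 87/14.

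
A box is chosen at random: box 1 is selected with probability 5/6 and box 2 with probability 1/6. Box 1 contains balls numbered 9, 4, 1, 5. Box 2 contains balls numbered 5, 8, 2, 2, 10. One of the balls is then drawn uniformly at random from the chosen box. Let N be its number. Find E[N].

E[N | box 1] = (9+4+1+5)/4 = 19/4.
E[N | box 2] = (5+8+2+2+10)/5 = 27/5.
E[N] = (5/6)·(19/4) + (1/6)·(27/5) = 583/120.

583/120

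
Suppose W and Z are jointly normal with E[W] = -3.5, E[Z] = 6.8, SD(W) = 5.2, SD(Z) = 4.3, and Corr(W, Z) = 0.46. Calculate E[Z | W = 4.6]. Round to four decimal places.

For a bivariate normal, E[Z | W=x] = μ_Z + ρ·(σ_Z/σ_W)·(x − μ_W).
E[Z | W=4.6] = 6.8 + (0.46)·(4.3/5.2)·(4.6 − (-3.5)) = 6.8 + (0.38038)·(8.1) = 9.8811.

9.8811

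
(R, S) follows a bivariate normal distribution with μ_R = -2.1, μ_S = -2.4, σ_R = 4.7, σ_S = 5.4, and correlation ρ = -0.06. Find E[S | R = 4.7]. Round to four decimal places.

-2.8688

For a bivariate normal, E[S | R=x] = μ_S + ρ·(σ_S/σ_R)·(x − μ_R).
E[S | R=4.7] = -2.4 + (-0.06)·(5.4/4.7)·(4.7 − (-2.1)) = -2.4 + (-0.068936)·(6.8) = -2.8688.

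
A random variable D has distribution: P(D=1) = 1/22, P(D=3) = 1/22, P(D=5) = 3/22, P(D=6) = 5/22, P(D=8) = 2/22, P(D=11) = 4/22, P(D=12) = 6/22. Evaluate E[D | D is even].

118/13

P(D is even) = 13/22.
Σ over the event: 6·5/22 + 8·1/11 + 12·3/11 = 59/11.
E[D | D is even] = (59/11) / (13/22) = 118/13.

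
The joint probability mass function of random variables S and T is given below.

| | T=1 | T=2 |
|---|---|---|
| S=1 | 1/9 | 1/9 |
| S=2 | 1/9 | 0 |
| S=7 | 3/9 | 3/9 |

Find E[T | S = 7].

3/2

P(S = 7) = 2/3.
Σ T·P over the event = 1·(3/9) + 2·(3/9) = 1.
E[T | S = 7] = (1) / (2/3) = 3/2.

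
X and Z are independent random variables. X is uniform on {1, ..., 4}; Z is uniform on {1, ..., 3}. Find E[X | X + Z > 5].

11/3

Outcomes with X + Z > 5: (3,3), (4,2), (4,3), each with probability 1/12.
E[X | X + Z > 5] = (3 + 4 + 4) / 3 = 11/3.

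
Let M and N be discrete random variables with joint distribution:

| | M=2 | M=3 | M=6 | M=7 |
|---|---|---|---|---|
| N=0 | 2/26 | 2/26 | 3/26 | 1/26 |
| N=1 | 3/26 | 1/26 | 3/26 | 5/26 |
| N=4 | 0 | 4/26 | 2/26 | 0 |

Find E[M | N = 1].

P(N = 1) = 6/13.
Σ M·P over the event = 2·(3/26) + 3·(1/26) + 6·(3/26) + 7·(5/26) = 31/13.
E[M | N = 1] = (31/13) / (6/13) = 31/6.

31/6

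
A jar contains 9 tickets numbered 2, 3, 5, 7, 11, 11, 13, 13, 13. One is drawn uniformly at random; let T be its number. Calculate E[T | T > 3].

P(T > 3) = 7/9.
Σ over the event: 5·1/9 + 7·1/9 + 11·2/9 + 13·1/3 = 73/9.
E[T | T > 3] = (73/9) / (7/9) = 73/7.

73/7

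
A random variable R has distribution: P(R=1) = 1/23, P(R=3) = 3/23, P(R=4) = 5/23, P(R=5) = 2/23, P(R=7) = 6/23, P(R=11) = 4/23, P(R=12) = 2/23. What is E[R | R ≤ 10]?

P(R ≤ 10) = 17/23.
Σ over the event: 1·1/23 + 3·3/23 + 4·5/23 + 5·2/23 + 7·6/23 = 82/23.
E[R | R ≤ 10] = (82/23) / (17/23) = 82/17.

82/17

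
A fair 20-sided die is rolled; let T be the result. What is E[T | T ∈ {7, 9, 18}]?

34/3

P(T ∈ {7, 9, 18}) = 3/20.
Σ over the event: 7·1/20 + 9·1/20 + 18·1/20 = 17/10.
E[T | T ∈ {7, 9, 18}] = (17/10) / (3/20) = 34/3.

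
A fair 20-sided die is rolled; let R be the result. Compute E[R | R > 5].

P(R > 5) = 3/4.
E[R | R > 5] = (39/4) / (3/4) = 13.

13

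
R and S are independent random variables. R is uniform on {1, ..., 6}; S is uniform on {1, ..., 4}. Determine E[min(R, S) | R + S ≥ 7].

P(R + S ≥ 7) = 5/12.
Summing min(R,S)·P(x,y) over outcomes with R + S ≥ 7 gives 29/24.
E[min(R, S) | R + S ≥ 7] = (29/24) / (5/12) = 29/10.

29/10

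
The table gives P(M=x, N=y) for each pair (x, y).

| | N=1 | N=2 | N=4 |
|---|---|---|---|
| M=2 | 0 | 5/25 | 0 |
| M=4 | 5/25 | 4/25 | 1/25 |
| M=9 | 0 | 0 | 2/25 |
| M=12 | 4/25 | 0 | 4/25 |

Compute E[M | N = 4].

10

P(N = 4) = 7/25.
Σ M·P over the event = 4·(1/25) + 9·(2/25) + 12·(4/25) = 14/5.
E[M | N = 4] = (14/5) / (7/25) = 10.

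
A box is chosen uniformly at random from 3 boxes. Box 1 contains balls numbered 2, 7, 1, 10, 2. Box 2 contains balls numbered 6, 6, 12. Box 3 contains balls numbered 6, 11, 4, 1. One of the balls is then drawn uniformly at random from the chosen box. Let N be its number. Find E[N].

E[N | box 1] = (2+7+1+10+2)/5 = 22/5.
E[N | box 2] = (6+6+12)/3 = 8.
E[N | box 3] = (6+11+4+1)/4 = 11/2.
E[N] = (1/3)·(22/5) + (1/3)·(8) + (1/3)·(11/2) = 179/30.

179/30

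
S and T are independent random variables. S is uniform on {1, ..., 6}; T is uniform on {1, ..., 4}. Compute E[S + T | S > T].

P(S > T) = 7/12.
Summing (S+T)·P(x,y) over outcomes with S > T gives 47/12.
E[S + T | S > T] = (47/12) / (7/12) = 47/7.

47/7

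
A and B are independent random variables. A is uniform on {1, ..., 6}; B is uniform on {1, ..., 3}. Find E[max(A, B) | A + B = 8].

11/2

Outcomes with A + B = 8: (5,3), (6,2), each with probability 1/18.
E[max(A, B) | A + B = 8] = (5 + 6) / 2 = 11/2.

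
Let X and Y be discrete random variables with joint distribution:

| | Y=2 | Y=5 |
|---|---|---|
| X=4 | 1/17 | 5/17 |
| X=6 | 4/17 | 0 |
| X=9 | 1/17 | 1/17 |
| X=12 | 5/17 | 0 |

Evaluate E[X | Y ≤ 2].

P(Y ≤ 2) = 11/17.
Σ X·P over the event = 4·(1/17) + 6·(4/17) + 9·(1/17) + 12·(5/17) = 97/17.
E[X | Y ≤ 2] = (97/17) / (11/17) = 97/11.

97/11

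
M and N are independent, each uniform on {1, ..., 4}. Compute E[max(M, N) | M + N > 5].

23/6

Outcomes with M + N > 5: (2,4), (3,3), (3,4), (4,2), (4,3), (4,4), each with probability 1/16.
E[max(M, N) | M + N > 5] = (4 + 3 + 4 + 4 + 4 + 4) / 6 = 23/6.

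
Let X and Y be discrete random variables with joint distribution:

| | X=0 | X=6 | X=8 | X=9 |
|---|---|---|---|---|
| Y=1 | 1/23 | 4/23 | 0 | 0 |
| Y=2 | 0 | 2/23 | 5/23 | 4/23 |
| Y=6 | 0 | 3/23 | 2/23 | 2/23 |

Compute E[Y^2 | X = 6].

40/3

P(X = 6) = 9/23.
Σ Y^2·P over the event = 1·(4/23) + 4·(2/23) + 36·(3/23) = 120/23.
E[Y^2 | X = 6] = (120/23) / (9/23) = 40/3.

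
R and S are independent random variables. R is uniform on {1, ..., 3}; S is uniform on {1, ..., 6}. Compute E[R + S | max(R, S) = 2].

Outcomes with max(R, S) = 2: (1,2), (2,1), (2,2), each with probability 1/18.
E[R + S | max(R, S) = 2] = (3 + 3 + 4) / 3 = 10/3.

10/3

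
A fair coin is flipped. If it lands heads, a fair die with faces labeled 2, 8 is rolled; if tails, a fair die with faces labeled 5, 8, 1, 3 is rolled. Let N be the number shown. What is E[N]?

E[N | heads] = (2+8)/2 = 5.
E[N | tails] = (5+8+1+3)/4 = 17/4.
By the law of total expectation,
E[N] = (1/2)·(5) + (1/2)·(17/4) = 37/8.

37/8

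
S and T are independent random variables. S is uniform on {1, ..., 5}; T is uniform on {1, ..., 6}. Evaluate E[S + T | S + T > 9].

31/3

Outcomes with S + T > 9: (4,6), (5,5), (5,6), each with probability 1/30.
E[S + T | S + T > 9] = (10 + 10 + 11) / 3 = 31/3.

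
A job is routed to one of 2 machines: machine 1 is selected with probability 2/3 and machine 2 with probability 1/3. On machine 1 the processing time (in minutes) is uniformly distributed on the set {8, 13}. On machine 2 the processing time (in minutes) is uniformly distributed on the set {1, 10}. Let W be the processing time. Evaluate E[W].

53/6

E[W | machine 1] = (8+13)/2 = 21/2.
E[W | machine 2] = (1+10)/2 = 11/2.
By the law of total expectation,
E[W] = (2/3)·(21/2) + (1/3)·(11/2) = 53/6.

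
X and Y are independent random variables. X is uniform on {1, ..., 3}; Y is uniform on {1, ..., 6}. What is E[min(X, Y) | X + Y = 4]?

Outcomes with X + Y = 4: (1,3), (2,2), (3,1), each with probability 1/18.
E[min(X, Y) | X + Y = 4] = (1 + 2 + 1) / 3 = 4/3.

4/3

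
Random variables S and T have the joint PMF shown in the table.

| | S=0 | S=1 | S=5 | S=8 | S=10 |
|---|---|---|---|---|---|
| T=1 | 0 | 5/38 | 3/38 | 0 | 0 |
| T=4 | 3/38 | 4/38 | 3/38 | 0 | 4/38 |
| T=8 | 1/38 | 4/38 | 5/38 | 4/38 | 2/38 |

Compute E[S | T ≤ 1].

P(T ≤ 1) = 4/19.
Summing S·P(S=x,T=y) over the conditioning event gives 10/19.
E[S | T ≤ 1] = (10/19) / (4/19) = 5/2.

5/2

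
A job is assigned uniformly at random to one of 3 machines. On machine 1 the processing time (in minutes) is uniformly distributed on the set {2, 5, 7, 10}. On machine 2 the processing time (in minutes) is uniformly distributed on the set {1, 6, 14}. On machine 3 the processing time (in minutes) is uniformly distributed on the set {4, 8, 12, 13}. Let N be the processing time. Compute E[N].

E[N | machine 1] = (2+5+7+10)/4 = 6.
E[N | machine 2] = (1+6+14)/3 = 7.
E[N | machine 3] = (4+8+12+13)/4 = 37/4.
By the law of total expectation,
E[N] = (1/3)·(6) + (1/3)·(7) + (1/3)·(37/4) = 89/12.

89/12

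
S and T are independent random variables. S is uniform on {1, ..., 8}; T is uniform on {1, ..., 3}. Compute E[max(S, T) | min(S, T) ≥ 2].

P(min(S, T) ≥ 2) = 7/12.
Summing max(S,T)·P(x,y) over outcomes with min(S, T) ≥ 2 gives 71/24.
E[max(S, T) | min(S, T) ≥ 2] = (71/24) / (7/12) = 71/14.

71/14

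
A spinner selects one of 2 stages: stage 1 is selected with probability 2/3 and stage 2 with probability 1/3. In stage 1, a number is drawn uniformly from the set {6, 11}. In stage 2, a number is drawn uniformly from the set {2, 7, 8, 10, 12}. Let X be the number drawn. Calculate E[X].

124/15

E[X | stage 1] = (6+11)/2 = 17/2.
E[X | stage 2] = (2+7+8+10+12)/5 = 39/5.
By the law of total expectation,
E[X] = (2/3)·(17/2) + (1/3)·(39/5) = 124/15.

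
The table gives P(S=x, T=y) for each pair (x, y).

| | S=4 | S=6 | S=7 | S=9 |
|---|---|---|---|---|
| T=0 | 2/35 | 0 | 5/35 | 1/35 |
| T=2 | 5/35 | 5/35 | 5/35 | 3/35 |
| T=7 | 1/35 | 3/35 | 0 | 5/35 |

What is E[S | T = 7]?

P(T = 7) = 9/35.
Σ S·P over the event = 4·(1/35) + 6·(3/35) + 9·(5/35) = 67/35.
E[S | T = 7] = (67/35) / (9/35) = 67/9.

67/9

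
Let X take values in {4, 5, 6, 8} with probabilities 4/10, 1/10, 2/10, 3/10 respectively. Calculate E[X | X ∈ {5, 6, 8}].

41/6

P(X ∈ {5, 6, 8}) = 3/5.
Σ over the event: 5·1/10 + 6·1/5 + 8·3/10 = 41/10.
E[X | X ∈ {5, 6, 8}] = (41/10) / (3/5) = 41/6.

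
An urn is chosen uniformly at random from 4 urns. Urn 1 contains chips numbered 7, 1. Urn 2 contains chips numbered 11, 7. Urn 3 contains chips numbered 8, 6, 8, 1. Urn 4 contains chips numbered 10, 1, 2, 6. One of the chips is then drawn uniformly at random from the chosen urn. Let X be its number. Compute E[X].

47/8

E[X | urn 1] = (7+1)/2 = 4.
E[X | urn 2] = (11+7)/2 = 9.
E[X | urn 3] = (8+6+8+1)/4 = 23/4.
E[X | urn 4] = (10+1+2+6)/4 = 19/4.
By the law of total expectation,
E[X] = (1/4)·(4) + (1/4)·(9) + (1/4)·(23/4) + (1/4)·(19/4) = 47/8.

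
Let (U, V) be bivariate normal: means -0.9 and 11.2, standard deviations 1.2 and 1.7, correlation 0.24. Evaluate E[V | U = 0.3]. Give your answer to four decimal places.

11.6080

The regression of V on U has slope ρ·σ_V/σ_U and passes through (μ_U, μ_V).
E[V | U=0.3] = 11.2 + (0.24)·(1.7/1.2)·(0.3 − (-0.9)) = 11.2 + (0.34)·(1.2) = 11.6080.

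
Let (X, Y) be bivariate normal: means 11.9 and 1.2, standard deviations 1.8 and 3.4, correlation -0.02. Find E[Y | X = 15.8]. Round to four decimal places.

E[Y | X=x] = μ_Y + ρ(σ_Y/σ_X)(x − μ_X) for jointly normal variables.
E[Y | X=15.8] = 1.2 + (-0.02)·(3.4/1.8)·(15.8 − (11.9)) = 1.2 + (-0.037778)·(3.9) = 1.0527.

1.0527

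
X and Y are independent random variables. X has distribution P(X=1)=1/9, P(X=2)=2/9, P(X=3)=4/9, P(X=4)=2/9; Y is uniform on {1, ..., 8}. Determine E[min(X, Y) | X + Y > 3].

5/2

P(X + Y > 3) = 17/18.
Summing min(X,Y)·P(x,y) over outcomes with X + Y > 3 gives 85/36.
E[min(X, Y) | X + Y > 3] = (85/36) / (17/18) = 5/2.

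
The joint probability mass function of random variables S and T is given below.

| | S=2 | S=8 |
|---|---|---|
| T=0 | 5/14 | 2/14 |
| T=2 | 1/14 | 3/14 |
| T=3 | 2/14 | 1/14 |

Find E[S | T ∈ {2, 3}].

38/7

P(T ∈ {2, 3}) = 1/2.
Σ S·P over the event = 2·(1/14) + 2·(2/14) + 8·(3/14) + 8·(1/14) = 19/7.
E[S | T ∈ {2, 3}] = (19/7) / (1/2) = 38/7.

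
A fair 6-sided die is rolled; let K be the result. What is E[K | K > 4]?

11/2

Given K > 4, K is equally likely to be any of {5, 6}.
E[K | K > 4] = (5 + 6) / 2 = 11/2.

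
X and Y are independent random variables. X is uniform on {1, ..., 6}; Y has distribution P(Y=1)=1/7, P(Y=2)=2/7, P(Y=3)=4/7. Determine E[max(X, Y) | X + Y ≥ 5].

P(X + Y ≥ 5) = 31/42.
Summing max(X,Y)·P(x,y) over outcomes with X + Y ≥ 5 gives 45/14.
E[max(X, Y) | X + Y ≥ 5] = (45/14) / (31/42) = 135/31.

135/31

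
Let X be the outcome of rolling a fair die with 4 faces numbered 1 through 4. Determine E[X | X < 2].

Given X < 2, X is equally likely to be any of {1}.
E[X | X < 2] = (1) / 1 = 1.

1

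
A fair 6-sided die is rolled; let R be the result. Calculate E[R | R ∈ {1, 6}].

P(R ∈ {1, 6}) = 1/3.
Σ over the event: 1·1/6 + 6·1/6 = 7/6.
E[R | R ∈ {1, 6}] = (7/6) / (1/3) = 7/2.

7/2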